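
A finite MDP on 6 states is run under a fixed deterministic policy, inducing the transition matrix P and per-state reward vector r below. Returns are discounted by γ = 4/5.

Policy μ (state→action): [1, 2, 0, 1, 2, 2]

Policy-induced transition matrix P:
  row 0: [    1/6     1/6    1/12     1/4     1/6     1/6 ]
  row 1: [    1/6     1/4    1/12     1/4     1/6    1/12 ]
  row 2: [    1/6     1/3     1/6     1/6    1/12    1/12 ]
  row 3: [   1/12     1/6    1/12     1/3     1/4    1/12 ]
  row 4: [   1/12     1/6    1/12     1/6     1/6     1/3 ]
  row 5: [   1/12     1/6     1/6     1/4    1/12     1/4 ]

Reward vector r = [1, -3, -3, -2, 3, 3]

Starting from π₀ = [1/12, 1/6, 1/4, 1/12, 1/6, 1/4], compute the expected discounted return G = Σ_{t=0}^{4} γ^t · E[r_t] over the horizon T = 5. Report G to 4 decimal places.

t=0: π = [0.0833, 0.1667, 0.2500, 0.0833, 0.1667, 0.2500], E[r] = -0.0833, γ^t·E[r] = -0.083333, running G = -0.083333
t=1: π = [0.1250, 0.2222, 0.1250, 0.2222, 0.1319, 0.1736], E[r] = -0.4444, γ^t·E[r] = -0.355556, running G = -0.438889
t=2: π = [0.1227, 0.2060, 0.1082, 0.2471, 0.1603, 0.1557], E[r] = -0.3663, γ^t·E[r] = -0.234444, running G = -0.673333
t=3: π = [0.1197, 0.2019, 0.1053, 0.2482, 0.1653, 0.1596], E[r] = -0.3237, γ^t·E[r] = -0.165753, running G = -0.839086
t=4: π = [0.1189, 0.2010, 0.1054, 0.2481, 0.1653, 0.1612], E[r] = -0.3172, γ^t·E[r] = -0.129929, running G = -0.969016

G = -0.9690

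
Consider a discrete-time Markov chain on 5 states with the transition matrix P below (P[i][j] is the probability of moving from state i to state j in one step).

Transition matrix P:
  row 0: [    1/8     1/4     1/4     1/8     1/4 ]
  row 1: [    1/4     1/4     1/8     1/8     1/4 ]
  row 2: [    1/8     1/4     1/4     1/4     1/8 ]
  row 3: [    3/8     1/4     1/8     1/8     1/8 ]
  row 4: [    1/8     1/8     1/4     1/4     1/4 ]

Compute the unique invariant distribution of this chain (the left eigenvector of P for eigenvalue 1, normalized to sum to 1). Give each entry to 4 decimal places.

Balance equations π_j = Σ_i π_i·P[i][j]:
  π_0 = 1/8·π_0 + 1/4·π_1 + 1/8·π_2 + 3/8·π_3 + 1/8·π_4
  π_1 = 1/4·π_0 + 1/4·π_1 + 1/4·π_2 + 1/4·π_3 + 1/8·π_4
  π_2 = 1/4·π_0 + 1/8·π_1 + 1/4·π_2 + 1/8·π_3 + 1/4·π_4
  π_3 = 1/8·π_0 + 1/8·π_1 + 1/4·π_2 + 1/8·π_3 + 1/4·π_4
  normalize: π_0 + π_1 + π_2 + π_3 + π_4 = 1
Solving the linear system gives exactly π = [64/325, 73/325, 1/5, 57/325, 66/325].

π = [0.1969, 0.2246, 0.2000, 0.1754, 0.2031]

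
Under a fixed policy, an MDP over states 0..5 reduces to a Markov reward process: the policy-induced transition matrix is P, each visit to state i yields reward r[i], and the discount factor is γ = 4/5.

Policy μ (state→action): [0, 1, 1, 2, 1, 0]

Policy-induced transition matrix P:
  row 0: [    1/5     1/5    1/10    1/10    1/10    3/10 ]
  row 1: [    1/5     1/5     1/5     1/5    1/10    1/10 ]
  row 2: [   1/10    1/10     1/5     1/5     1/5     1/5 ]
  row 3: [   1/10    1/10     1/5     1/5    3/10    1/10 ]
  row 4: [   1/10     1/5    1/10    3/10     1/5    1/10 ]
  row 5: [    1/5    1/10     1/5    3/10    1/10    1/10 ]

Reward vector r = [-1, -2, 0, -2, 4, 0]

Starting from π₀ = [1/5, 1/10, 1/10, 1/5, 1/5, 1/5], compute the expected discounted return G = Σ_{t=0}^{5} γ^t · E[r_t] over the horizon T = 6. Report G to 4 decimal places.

t=0: π = [0.2000, 0.1000, 0.1000, 0.2000, 0.2000, 0.2000], E[r] = 0.0000, γ^t·E[r] = 0.000000, running G = 0.000000
t=1: π = [0.1500, 0.1500, 0.1600, 0.2200, 0.1700, 0.1500], E[r] = -0.2100, γ^t·E[r] = -0.168000, running G = -0.168000
t=2: π = [0.1450, 0.1470, 0.1680, 0.2170, 0.1770, 0.1460], E[r] = -0.1650, γ^t·E[r] = -0.105600, running G = -0.273600
t=3: π = [0.1438, 0.1469, 0.1678, 0.2178, 0.1779, 0.1458], E[r] = -0.1616, γ^t·E[r] = -0.082739, running G = -0.356339
t=4: π = [0.1437, 0.1469, 0.1678, 0.2180, 0.1781, 0.1455], E[r] = -0.1608, γ^t·E[r] = -0.065876, running G = -0.422215
t=5: π = [0.1436, 0.1469, 0.1678, 0.2180, 0.1782, 0.1455], E[r] = -0.1606, γ^t·E[r] = -0.052613, running G = -0.474828

G = -0.4748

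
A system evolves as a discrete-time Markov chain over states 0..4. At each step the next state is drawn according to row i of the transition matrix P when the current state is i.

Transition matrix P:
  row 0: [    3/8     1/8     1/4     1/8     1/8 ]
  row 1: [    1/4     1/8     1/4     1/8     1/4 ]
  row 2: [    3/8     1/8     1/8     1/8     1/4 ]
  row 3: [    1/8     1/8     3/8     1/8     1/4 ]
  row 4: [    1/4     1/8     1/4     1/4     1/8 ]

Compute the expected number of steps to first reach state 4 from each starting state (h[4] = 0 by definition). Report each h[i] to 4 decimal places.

h = [5.3832, 4.7103, 4.7850, 4.6355, 0.0000]

First-step conditioning: h[4] = 0; for i ≠ 4, h[i] = 1 + Σ_k P[i][k]·h[k].
  h[0] = 1 + 3/8·h[0] + 1/8·h[1] + 1/4·h[2] + 1/8·h[3]
  h[1] = 1 + 1/4·h[0] + 1/8·h[1] + 1/4·h[2] + 1/8·h[3]
  h[2] = 1 + 3/8·h[0] + 1/8·h[1] + 1/8·h[2] + 1/8·h[3]
  h[3] = 1 + 1/8·h[0] + 1/8·h[1] + 3/8·h[2] + 1/8·h[3]
Solving the 4×4 linear system over states ≠ 4 gives exactly h = [576/107, 504/107, 512/107, 496/107, 0] (h[4] = 0 is the target).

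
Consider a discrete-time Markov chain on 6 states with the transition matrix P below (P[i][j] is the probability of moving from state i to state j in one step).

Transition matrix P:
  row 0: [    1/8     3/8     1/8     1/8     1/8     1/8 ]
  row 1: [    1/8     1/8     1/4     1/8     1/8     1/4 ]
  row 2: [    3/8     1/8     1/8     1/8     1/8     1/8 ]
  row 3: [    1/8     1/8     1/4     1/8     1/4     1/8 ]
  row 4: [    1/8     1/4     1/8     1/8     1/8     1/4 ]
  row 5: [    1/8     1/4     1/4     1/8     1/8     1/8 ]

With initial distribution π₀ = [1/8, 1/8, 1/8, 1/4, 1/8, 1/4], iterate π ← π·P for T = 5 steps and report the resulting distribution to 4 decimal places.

t=0: π = [0.1250, 0.1250, 0.1250, 0.2500, 0.1250, 0.2500]
t=1: π = [0.1563, 0.2031, 0.2031, 0.1250, 0.1563, 0.1563]
t=2: π = [0.1758, 0.2031, 0.1855, 0.1250, 0.1406, 0.1699]
t=3: π = [0.1714, 0.2078, 0.1873, 0.1250, 0.1406, 0.1680]
t=4: π = [0.1718, 0.2064, 0.1876, 0.1250, 0.1406, 0.1685]
t=5: π = [0.1719, 0.2066, 0.1875, 0.1250, 0.1406, 0.1684]

π = [0.1719, 0.2066, 0.1875, 0.1250, 0.1406, 0.1684]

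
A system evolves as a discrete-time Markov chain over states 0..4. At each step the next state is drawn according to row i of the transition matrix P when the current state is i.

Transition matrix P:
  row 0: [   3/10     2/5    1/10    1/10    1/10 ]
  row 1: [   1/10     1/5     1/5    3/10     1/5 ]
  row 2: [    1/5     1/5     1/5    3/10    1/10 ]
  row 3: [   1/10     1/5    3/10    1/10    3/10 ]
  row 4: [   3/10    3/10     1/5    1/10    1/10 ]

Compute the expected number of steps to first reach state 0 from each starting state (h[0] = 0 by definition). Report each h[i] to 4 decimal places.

First-step conditioning: h[0] = 0; for i ≠ 0, h[i] = 1 + Σ_k P[i][k]·h[k].
  h[1] = 1 + 1/5·h[1] + 1/5·h[2] + 3/10·h[3] + 1/5·h[4]
  h[2] = 1 + 1/5·h[1] + 1/5·h[2] + 3/10·h[3] + 1/10·h[4]
  h[3] = 1 + 1/5·h[1] + 3/10·h[2] + 1/10·h[3] + 3/10·h[4]
  h[4] = 1 + 3/10·h[1] + 1/5·h[2] + 1/10·h[3] + 1/10·h[4]
Solving the 4×4 linear system over states ≠ 0 gives exactly h = [0, 4460/707, 12280/2121, 1870/303, 11000/2121] (h[0] = 0 is the target).

h = [0.0000, 6.3083, 5.7897, 6.1716, 5.1862]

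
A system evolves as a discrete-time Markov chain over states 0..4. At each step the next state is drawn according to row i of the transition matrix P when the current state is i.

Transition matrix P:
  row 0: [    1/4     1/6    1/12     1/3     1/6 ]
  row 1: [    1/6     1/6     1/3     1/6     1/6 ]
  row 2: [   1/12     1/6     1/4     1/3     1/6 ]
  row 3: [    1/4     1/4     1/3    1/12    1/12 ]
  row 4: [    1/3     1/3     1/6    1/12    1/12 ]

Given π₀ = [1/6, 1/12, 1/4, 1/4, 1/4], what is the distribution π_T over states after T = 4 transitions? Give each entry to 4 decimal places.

π = [0.2042, 0.2071, 0.2393, 0.2118, 0.1377]

t=0: π = [0.1667, 0.0833, 0.2500, 0.2500, 0.2500]
t=1: π = [0.2222, 0.2292, 0.2292, 0.1944, 0.1250]
t=2: π = [0.2031, 0.2037, 0.2378, 0.2153, 0.1400]
t=3: π = [0.2051, 0.2079, 0.2394, 0.2106, 0.1371]
t=4: π = [0.2042, 0.2071, 0.2393, 0.2118, 0.1377]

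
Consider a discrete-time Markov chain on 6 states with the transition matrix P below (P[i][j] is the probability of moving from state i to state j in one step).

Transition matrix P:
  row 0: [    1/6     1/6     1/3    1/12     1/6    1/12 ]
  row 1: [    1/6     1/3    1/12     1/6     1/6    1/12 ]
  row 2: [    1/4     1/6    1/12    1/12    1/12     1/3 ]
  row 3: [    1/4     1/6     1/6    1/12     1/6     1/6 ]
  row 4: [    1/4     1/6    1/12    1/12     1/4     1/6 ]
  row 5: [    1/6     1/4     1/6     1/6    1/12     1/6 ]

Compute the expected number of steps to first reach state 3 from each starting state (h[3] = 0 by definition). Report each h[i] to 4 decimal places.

h = [8.7777, 7.9497, 8.6117, 0.0000, 8.7466, 7.9374]

First-step conditioning: h[3] = 0; for i ≠ 3, h[i] = 1 + Σ_k P[i][k]·h[k].
  h[0] = 1 + 1/6·h[0] + 1/6·h[1] + 1/3·h[2] + 1/6·h[4] + 1/12·h[5]
  h[1] = 1 + 1/6·h[0] + 1/3·h[1] + 1/12·h[2] + 1/6·h[4] + 1/12·h[5]
  h[2] = 1 + 1/4·h[0] + 1/6·h[1] + 1/12·h[2] + 1/12·h[4] + 1/3·h[5]
  h[4] = 1 + 1/4·h[0] + 1/6·h[1] + 1/12·h[2] + 1/4·h[4] + 1/6·h[5]
  h[5] = 1 + 1/6·h[0] + 1/4·h[1] + 1/6·h[2] + 1/12·h[4] + 1/6·h[5]
Solving the 5×5 linear system over states ≠ 3 gives exactly h = [111696/12725, 20232/2545, 109584/12725, 0, 4452/509, 101004/12725] (h[3] = 0 is the target).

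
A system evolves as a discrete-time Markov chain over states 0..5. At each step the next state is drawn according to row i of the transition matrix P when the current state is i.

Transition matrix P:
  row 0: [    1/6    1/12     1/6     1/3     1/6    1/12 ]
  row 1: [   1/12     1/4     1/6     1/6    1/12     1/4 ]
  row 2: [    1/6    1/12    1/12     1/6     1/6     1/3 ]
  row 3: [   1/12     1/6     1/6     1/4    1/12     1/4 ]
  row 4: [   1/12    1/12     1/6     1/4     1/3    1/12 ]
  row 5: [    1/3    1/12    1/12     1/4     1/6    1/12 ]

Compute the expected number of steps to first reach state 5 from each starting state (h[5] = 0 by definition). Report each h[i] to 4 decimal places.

h = [5.4138, 4.5039, 4.3045, 4.5039, 5.5048, 0.0000]

First-step conditioning: h[5] = 0; for i ≠ 5, h[i] = 1 + Σ_k P[i][k]·h[k].
  h[0] = 1 + 1/6·h[0] + 1/12·h[1] + 1/6·h[2] + 1/3·h[3] + 1/6·h[4]
  h[1] = 1 + 1/12·h[0] + 1/4·h[1] + 1/6·h[2] + 1/6·h[3] + 1/12·h[4]
  h[2] = 1 + 1/6·h[0] + 1/12·h[1] + 1/12·h[2] + 1/6·h[3] + 1/6·h[4]
  h[3] = 1 + 1/12·h[0] + 1/6·h[1] + 1/6·h[2] + 1/4·h[3] + 1/12·h[4]
  h[4] = 1 + 1/12·h[0] + 1/12·h[1] + 1/6·h[2] + 1/4·h[3] + 1/3·h[4]
Solving the 5×5 linear system over states ≠ 5 gives exactly h = [6188/1143, 572/127, 1640/381, 572/127, 6292/1143, 0] (h[5] = 0 is the target).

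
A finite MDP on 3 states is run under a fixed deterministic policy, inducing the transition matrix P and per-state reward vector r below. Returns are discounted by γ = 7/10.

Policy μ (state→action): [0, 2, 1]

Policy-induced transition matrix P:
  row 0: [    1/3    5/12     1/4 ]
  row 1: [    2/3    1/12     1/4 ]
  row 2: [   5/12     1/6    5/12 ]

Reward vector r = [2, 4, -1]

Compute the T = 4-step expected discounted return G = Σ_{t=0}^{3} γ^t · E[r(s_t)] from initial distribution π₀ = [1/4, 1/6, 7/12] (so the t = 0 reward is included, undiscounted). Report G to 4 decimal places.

t=0: π = [0.2500, 0.1667, 0.5833], E[r] = 0.5833, γ^t·E[r] = 0.583333, running G = 0.583333
t=1: π = [0.4375, 0.2153, 0.3472], E[r] = 1.3889, γ^t·E[r] = 0.972222, running G = 1.555556
t=2: π = [0.4340, 0.2581, 0.3079], E[r] = 1.5926, γ^t·E[r] = 0.780370, running G = 2.335926
t=3: π = [0.4450, 0.2537, 0.3013], E[r] = 1.6034, γ^t·E[r] = 0.549965, running G = 2.885890

G = 2.8859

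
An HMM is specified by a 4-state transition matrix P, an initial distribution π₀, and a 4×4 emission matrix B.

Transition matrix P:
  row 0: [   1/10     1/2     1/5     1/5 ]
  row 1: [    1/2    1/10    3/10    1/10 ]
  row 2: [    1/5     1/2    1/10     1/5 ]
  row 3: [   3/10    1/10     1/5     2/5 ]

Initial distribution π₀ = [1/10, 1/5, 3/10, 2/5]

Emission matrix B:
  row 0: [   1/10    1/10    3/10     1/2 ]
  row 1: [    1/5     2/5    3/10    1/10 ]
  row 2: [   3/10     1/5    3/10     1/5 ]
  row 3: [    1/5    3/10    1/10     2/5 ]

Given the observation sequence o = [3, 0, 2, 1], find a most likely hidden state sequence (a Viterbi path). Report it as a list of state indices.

path = [3, 3, 0, 1]

t=0: δ = [5.000e-02, 2.000e-02, 6.000e-02, 1.600e-01]  (obs o_0=3)
t=1: δ = [4.800e-03, 6.000e-03, 9.600e-03, 1.280e-02]  ψ = [3, 2, 3, 3]  (obs o_1=0)
t=2: δ = [1.152e-03, 1.440e-03, 7.680e-04, 5.120e-04]  ψ = [3, 2, 3, 3]  (obs o_2=2)
t=3: δ = [7.200e-05, 2.304e-04, 8.640e-05, 6.912e-05]  ψ = [1, 0, 1, 0]  (obs o_3=1)
backtrack: best end state = 1; path = [3, 3, 0, 1]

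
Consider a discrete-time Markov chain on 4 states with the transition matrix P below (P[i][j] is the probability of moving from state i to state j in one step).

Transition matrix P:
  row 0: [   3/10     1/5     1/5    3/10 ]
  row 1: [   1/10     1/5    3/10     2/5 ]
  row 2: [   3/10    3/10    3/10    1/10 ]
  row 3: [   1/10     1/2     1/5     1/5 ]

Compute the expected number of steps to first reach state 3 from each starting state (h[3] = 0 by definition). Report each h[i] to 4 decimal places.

h = [3.6626, 3.3745, 4.4444, 0.0000]

First-step conditioning: h[3] = 0; for i ≠ 3, h[i] = 1 + Σ_k P[i][k]·h[k].
  h[0] = 1 + 3/10·h[0] + 1/5·h[1] + 1/5·h[2]
  h[1] = 1 + 1/10·h[0] + 1/5·h[1] + 3/10·h[2]
  h[2] = 1 + 3/10·h[0] + 3/10·h[1] + 3/10·h[2]
Solving the 3×3 linear system over states ≠ 3 gives exactly h = [890/243, 820/243, 40/9, 0] (h[3] = 0 is the target).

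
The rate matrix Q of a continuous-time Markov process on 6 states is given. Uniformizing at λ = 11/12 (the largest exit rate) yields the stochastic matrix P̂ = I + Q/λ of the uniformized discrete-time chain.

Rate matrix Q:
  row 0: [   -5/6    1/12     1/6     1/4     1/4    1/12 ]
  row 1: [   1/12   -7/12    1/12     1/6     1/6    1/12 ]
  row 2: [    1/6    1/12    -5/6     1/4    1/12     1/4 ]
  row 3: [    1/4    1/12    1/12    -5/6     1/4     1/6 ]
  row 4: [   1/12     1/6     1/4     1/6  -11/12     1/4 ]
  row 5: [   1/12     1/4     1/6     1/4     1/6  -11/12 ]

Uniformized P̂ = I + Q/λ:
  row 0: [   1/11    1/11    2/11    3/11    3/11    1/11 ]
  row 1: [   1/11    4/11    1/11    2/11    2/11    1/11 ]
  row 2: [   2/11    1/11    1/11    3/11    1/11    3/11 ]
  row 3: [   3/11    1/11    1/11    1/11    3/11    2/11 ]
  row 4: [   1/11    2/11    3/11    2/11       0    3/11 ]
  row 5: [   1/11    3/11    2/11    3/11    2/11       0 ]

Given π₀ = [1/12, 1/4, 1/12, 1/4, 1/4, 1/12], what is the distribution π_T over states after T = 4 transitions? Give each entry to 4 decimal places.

π = [0.1411, 0.1847, 0.1485, 0.2037, 0.1690, 0.1529]

t=0: π = [0.0833, 0.2500, 0.0833, 0.2500, 0.2500, 0.0833]
t=1: π = [0.1439, 0.1970, 0.1515, 0.1818, 0.1591, 0.1667]
t=2: π = [0.1377, 0.1894, 0.1481, 0.2073, 0.1687, 0.1488]
t=3: π = [0.1421, 0.1849, 0.1476, 0.2025, 0.1690, 0.1538]
t=4: π = [0.1411, 0.1847, 0.1485, 0.2037, 0.1690, 0.1529]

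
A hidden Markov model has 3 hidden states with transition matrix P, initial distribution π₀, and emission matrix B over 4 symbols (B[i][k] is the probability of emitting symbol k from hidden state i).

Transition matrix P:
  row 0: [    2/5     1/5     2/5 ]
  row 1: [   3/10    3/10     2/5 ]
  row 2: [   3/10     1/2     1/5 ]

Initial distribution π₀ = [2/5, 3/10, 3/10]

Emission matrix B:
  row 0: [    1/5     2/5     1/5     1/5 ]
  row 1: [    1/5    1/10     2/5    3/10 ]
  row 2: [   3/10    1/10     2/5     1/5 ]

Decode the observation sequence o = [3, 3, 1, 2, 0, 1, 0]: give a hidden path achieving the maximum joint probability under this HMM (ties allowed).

t=0: δ = [8.000e-02, 9.000e-02, 6.000e-02]  (obs o_0=3)
t=1: δ = [6.400e-03, 9.000e-03, 7.200e-03]  ψ = [0, 2, 1]  (obs o_1=3)
t=2: δ = [1.080e-03, 3.600e-04, 3.600e-04]  ψ = [1, 2, 1]  (obs o_2=1)
t=3: δ = [8.640e-05, 8.640e-05, 1.728e-04]  ψ = [0, 0, 0]  (obs o_3=2)
t=4: δ = [1.037e-05, 1.728e-05, 1.037e-05]  ψ = [2, 2, 0]  (obs o_4=0)
t=5: δ = [2.074e-06, 5.184e-07, 6.912e-07]  ψ = [1, 1, 1]  (obs o_5=1)
t=6: δ = [1.659e-07, 8.294e-08, 2.488e-07]  ψ = [0, 0, 0]  (obs o_6=0)
backtrack: best end state = 2; path = [2, 1, 0, 2, 1, 0, 2]

path = [2, 1, 0, 2, 1, 0, 2]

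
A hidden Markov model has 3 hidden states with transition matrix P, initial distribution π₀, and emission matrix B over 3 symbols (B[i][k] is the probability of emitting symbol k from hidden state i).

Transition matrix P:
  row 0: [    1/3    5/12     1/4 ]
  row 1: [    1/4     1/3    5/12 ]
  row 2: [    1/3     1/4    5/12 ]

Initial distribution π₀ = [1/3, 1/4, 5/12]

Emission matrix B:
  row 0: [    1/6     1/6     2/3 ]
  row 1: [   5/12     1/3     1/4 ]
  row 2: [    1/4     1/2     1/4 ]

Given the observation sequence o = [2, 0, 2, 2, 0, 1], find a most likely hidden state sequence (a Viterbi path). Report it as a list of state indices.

path = [0, 1, 0, 0, 1, 2]

t=0: δ = [2.222e-01, 6.250e-02, 1.042e-01]  (obs o_0=2)
t=1: δ = [1.235e-02, 3.858e-02, 1.389e-02]  ψ = [0, 0, 0]  (obs o_1=0)
t=2: δ = [6.430e-03, 3.215e-03, 4.019e-03]  ψ = [1, 1, 1]  (obs o_2=2)
t=3: δ = [1.429e-03, 6.698e-04, 4.186e-04]  ψ = [0, 0, 2]  (obs o_3=2)
t=4: δ = [7.938e-05, 2.481e-04, 8.931e-05]  ψ = [0, 0, 0]  (obs o_4=0)
t=5: δ = [1.034e-05, 2.756e-05, 5.168e-05]  ψ = [1, 1, 1]  (obs o_5=1)
backtrack: best end state = 2; path = [0, 1, 0, 0, 1, 2]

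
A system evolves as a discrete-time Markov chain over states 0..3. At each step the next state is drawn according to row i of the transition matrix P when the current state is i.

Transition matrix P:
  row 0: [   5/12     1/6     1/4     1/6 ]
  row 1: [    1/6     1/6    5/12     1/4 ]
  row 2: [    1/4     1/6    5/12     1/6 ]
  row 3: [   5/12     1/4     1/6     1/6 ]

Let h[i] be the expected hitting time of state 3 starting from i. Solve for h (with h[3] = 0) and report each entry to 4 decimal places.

h = [5.5385, 5.0769, 5.5385, 0.0000]

First-step conditioning: h[3] = 0; for i ≠ 3, h[i] = 1 + Σ_k P[i][k]·h[k].
  h[0] = 1 + 5/12·h[0] + 1/6·h[1] + 1/4·h[2]
  h[1] = 1 + 1/6·h[0] + 1/6·h[1] + 5/12·h[2]
  h[2] = 1 + 1/4·h[0] + 1/6·h[1] + 5/12·h[2]
Solving the 3×3 linear system over states ≠ 3 gives exactly h = [72/13, 66/13, 72/13, 0] (h[3] = 0 is the target).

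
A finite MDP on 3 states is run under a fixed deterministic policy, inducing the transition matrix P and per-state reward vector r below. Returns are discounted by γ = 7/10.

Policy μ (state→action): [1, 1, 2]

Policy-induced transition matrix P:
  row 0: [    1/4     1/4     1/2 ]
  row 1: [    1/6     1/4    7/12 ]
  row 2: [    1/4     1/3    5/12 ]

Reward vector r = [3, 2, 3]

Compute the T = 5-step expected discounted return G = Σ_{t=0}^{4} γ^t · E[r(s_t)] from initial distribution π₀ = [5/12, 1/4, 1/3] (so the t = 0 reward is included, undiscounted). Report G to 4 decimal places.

G = 7.5630

t=0: π = [0.4167, 0.2500, 0.3333], E[r] = 2.7500, γ^t·E[r] = 2.750000, running G = 2.750000
t=1: π = [0.2292, 0.2778, 0.4931], E[r] = 2.7222, γ^t·E[r] = 1.905556, running G = 4.655556
t=2: π = [0.2269, 0.2911, 0.4821], E[r] = 2.7089, γ^t·E[r] = 1.327367, running G = 5.982922
t=3: π = [0.2257, 0.2902, 0.4841], E[r] = 2.7098, γ^t·E[r] = 0.929471, running G = 6.912394
t=4: π = [0.2258, 0.2903, 0.4838], E[r] = 2.7097, γ^t·E[r] = 0.650589, running G = 7.562983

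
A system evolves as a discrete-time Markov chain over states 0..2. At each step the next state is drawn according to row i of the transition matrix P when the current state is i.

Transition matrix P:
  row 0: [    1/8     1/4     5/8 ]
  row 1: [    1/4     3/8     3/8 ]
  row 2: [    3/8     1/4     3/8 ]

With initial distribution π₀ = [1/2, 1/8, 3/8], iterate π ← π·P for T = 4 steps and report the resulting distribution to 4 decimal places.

π = [0.2721, 0.2857, 0.4422]

t=0: π = [0.5000, 0.1250, 0.3750]
t=1: π = [0.2344, 0.2656, 0.5000]
t=2: π = [0.2832, 0.2832, 0.4336]
t=3: π = [0.2688, 0.2854, 0.4458]
t=4: π = [0.2721, 0.2857, 0.4422]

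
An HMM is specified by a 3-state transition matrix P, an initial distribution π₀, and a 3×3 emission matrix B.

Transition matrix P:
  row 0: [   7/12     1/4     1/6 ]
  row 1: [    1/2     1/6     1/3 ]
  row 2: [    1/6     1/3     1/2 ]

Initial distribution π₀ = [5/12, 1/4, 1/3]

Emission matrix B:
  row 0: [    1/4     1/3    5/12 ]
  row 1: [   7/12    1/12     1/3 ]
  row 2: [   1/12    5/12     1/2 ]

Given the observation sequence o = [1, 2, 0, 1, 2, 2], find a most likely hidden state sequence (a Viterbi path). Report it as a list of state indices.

t=0: δ = [1.389e-01, 2.083e-02, 1.389e-01]  (obs o_0=1)
t=1: δ = [3.376e-02, 1.543e-02, 3.472e-02]  ψ = [0, 2, 2]  (obs o_1=2)
t=2: δ = [4.923e-03, 6.752e-03, 1.447e-03]  ψ = [0, 2, 2]  (obs o_2=0)
t=3: δ = [1.125e-03, 1.026e-04, 9.377e-04]  ψ = [1, 0, 1]  (obs o_3=1)
t=4: δ = [2.735e-04, 1.042e-04, 2.344e-04]  ψ = [0, 2, 2]  (obs o_4=2)
t=5: δ = [6.648e-05, 2.605e-05, 5.861e-05]  ψ = [0, 2, 2]  (obs o_5=2)
backtrack: best end state = 0; path = [2, 2, 1, 0, 0, 0]

path = [2, 2, 1, 0, 0, 0]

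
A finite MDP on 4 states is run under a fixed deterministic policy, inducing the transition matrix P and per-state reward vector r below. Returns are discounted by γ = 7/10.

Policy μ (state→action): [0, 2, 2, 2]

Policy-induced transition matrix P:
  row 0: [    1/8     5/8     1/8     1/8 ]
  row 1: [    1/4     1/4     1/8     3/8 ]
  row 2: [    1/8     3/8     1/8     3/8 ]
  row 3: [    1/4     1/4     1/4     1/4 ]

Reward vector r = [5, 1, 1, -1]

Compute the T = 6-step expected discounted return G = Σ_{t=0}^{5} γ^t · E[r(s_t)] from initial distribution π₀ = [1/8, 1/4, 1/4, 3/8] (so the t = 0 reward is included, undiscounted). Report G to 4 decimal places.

G = 3.1422

t=0: π = [0.1250, 0.2500, 0.2500, 0.3750], E[r] = 0.7500, γ^t·E[r] = 0.750000, running G = 0.750000
t=1: π = [0.2031, 0.3281, 0.1719, 0.2969], E[r] = 1.2188, γ^t·E[r] = 0.853125, running G = 1.603125
t=2: π = [0.2031, 0.3477, 0.1621, 0.2871], E[r] = 1.2383, γ^t·E[r] = 0.606758, running G = 2.209883
t=3: π = [0.2043, 0.3464, 0.1609, 0.2883], E[r] = 1.2407, γ^t·E[r] = 0.425568, running G = 2.635451
t=4: π = [0.2043, 0.3467, 0.1610, 0.2879], E[r] = 1.2416, γ^t·E[r] = 0.298117, running G = 2.933568
t=5: π = [0.2043, 0.3468, 0.1610, 0.2879], E[r] = 1.2414, γ^t·E[r] = 0.208650, running G = 3.142218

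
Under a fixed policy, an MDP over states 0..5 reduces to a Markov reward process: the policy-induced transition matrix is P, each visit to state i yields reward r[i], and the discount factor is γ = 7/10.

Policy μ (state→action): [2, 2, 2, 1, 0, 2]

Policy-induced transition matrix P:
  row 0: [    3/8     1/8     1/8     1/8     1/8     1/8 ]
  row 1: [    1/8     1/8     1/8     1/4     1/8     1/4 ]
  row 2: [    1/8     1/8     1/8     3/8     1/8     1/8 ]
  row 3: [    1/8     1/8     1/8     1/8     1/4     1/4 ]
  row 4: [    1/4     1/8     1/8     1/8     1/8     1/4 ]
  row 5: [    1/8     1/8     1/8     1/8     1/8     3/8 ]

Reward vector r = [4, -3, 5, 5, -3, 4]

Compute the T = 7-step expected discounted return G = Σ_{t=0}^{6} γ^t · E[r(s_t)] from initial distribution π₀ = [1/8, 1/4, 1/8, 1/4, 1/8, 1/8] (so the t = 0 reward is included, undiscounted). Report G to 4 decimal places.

G = 6.6403

t=0: π = [0.1250, 0.2500, 0.1250, 0.2500, 0.1250, 0.1250], E[r] = 1.7500, γ^t·E[r] = 1.750000, running G = 1.750000
t=1: π = [0.1719, 0.1250, 0.1250, 0.1875, 0.1563, 0.2344], E[r] = 2.3438, γ^t·E[r] = 1.640625, running G = 3.390625
t=2: π = [0.1875, 0.1250, 0.1250, 0.1719, 0.1484, 0.2422], E[r] = 2.3828, γ^t·E[r] = 1.167578, running G = 4.558203
t=3: π = [0.1904, 0.1250, 0.1250, 0.1719, 0.1465, 0.2412], E[r] = 2.3965, γ^t·E[r] = 0.821994, running G = 5.380197
t=4: π = [0.1909, 0.1250, 0.1250, 0.1719, 0.1465, 0.2407], E[r] = 2.3965, γ^t·E[r] = 0.575396, running G = 5.955593
t=5: π = [0.1910, 0.1250, 0.1250, 0.1719, 0.1465, 0.2406], E[r] = 2.3965, γ^t·E[r] = 0.402777, running G = 6.358370
t=6: π = [0.1911, 0.1250, 0.1250, 0.1719, 0.1465, 0.2406], E[r] = 2.3965, γ^t·E[r] = 0.281944, running G = 6.640314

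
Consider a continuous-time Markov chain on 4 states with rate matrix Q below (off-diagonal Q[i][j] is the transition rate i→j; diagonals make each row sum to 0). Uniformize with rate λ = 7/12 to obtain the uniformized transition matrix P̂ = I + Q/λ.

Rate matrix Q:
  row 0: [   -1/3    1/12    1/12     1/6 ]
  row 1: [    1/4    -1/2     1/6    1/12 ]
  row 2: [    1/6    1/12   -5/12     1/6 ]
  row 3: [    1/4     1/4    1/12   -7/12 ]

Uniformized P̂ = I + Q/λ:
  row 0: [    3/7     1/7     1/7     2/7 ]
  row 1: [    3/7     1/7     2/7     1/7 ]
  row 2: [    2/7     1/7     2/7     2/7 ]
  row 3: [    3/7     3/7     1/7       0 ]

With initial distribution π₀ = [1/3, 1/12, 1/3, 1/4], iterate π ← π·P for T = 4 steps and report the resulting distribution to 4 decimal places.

π = [0.3999, 0.2002, 0.2000, 0.1999]

t=0: π = [0.3333, 0.0833, 0.3333, 0.2500]
t=1: π = [0.3810, 0.2143, 0.2024, 0.2024]
t=2: π = [0.3997, 0.2007, 0.2024, 0.1973]
t=3: π = [0.3997, 0.1992, 0.2004, 0.2007]
t=4: π = [0.3999, 0.2002, 0.2000, 0.1999]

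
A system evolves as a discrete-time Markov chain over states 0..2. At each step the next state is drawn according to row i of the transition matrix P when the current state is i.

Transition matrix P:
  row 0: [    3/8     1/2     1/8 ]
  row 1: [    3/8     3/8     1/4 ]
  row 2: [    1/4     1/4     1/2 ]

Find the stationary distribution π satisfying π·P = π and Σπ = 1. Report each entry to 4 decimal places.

Balance equations π_j = Σ_i π_i·P[i][j]:
  π_0 = 3/8·π_0 + 3/8·π_1 + 1/4·π_2
  π_1 = 1/2·π_0 + 3/8·π_1 + 1/4·π_2
  normalize: π_0 + π_1 + π_2 = 1
Solving the linear system gives exactly π = [16/47, 18/47, 13/47].

π = [0.3404, 0.3830, 0.2766]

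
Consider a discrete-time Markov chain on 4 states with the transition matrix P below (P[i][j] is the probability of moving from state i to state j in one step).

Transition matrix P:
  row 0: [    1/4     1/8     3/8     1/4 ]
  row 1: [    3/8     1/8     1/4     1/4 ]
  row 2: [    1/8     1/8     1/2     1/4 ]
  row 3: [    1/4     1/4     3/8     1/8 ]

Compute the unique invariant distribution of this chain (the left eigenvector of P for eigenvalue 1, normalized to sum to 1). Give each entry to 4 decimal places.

π = [0.2183, 0.1528, 0.4067, 0.2222]

Balance equations π_j = Σ_i π_i·P[i][j]:
  π_0 = 1/4·π_0 + 3/8·π_1 + 1/8·π_2 + 1/4·π_3
  π_1 = 1/8·π_0 + 1/8·π_1 + 1/8·π_2 + 1/4·π_3
  π_2 = 3/8·π_0 + 1/4·π_1 + 1/2·π_2 + 3/8·π_3
  normalize: π_0 + π_1 + π_2 + π_3 = 1
Solving the linear system gives exactly π = [55/252, 11/72, 205/504, 2/9].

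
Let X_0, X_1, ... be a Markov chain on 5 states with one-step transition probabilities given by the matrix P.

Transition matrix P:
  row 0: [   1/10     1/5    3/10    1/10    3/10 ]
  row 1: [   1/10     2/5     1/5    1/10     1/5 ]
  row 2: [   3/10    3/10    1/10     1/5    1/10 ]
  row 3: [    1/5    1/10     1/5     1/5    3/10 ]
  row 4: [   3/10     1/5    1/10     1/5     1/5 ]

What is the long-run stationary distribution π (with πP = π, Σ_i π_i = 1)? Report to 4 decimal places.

Balance equations π_j = Σ_i π_i·P[i][j]:
  π_0 = 1/10·π_0 + 1/10·π_1 + 3/10·π_2 + 1/5·π_3 + 3/10·π_4
  π_1 = 1/5·π_0 + 2/5·π_1 + 3/10·π_2 + 1/10·π_3 + 1/5·π_4
  π_2 = 3/10·π_0 + 1/5·π_1 + 1/10·π_2 + 1/5·π_3 + 1/10·π_4
  π_3 = 1/10·π_0 + 1/10·π_1 + 1/5·π_2 + 1/5·π_3 + 1/5·π_4
  normalize: π_0 + π_1 + π_2 + π_3 + π_4 = 1
Solving the linear system gives exactly π = [1822/9349, 2366/9349, 1681/9349, 1451/9349, 2029/9349].

π = [0.1949, 0.2531, 0.1798, 0.1552, 0.2170]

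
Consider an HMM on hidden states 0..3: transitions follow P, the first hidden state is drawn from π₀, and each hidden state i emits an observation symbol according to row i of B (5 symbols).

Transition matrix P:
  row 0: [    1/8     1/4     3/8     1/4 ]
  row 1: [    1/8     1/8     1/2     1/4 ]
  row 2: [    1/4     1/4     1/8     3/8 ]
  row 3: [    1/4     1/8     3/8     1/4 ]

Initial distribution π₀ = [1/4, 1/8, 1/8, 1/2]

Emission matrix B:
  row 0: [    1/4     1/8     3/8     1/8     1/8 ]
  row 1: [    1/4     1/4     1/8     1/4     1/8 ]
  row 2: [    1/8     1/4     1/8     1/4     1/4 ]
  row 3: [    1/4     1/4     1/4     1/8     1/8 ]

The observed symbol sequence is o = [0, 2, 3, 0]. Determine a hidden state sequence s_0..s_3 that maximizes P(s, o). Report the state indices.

t=0: δ = [6.250e-02, 3.125e-02, 1.562e-02, 1.250e-01]  (obs o_0=0)
t=1: δ = [1.172e-02, 1.953e-03, 5.859e-03, 7.812e-03]  ψ = [3, 0, 3, 3]  (obs o_1=2)
t=2: δ = [2.441e-04, 7.324e-04, 1.099e-03, 3.662e-04]  ψ = [3, 0, 0, 0]  (obs o_2=3)
t=3: δ = [6.866e-05, 6.866e-05, 4.578e-05, 1.030e-04]  ψ = [2, 2, 1, 2]  (obs o_3=0)
backtrack: best end state = 3; path = [3, 0, 2, 3]

path = [3, 0, 2, 3]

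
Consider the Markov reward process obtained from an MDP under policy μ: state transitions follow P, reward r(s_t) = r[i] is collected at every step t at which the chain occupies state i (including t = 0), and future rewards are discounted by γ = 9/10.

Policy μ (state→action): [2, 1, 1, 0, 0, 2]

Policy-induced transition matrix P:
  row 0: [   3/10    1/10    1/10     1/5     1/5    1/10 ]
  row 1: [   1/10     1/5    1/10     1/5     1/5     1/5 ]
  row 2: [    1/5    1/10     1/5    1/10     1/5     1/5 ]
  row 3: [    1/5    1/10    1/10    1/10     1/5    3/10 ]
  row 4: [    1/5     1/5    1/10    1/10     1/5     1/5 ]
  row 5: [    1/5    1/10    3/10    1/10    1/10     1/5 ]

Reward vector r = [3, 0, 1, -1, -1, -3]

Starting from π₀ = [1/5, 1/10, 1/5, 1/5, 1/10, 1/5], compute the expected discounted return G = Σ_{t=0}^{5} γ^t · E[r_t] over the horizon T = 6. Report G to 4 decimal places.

G = -0.5212

t=0: π = [0.2000, 0.1000, 0.2000, 0.2000, 0.1000, 0.2000], E[r] = -0.1000, γ^t·E[r] = -0.100000, running G = -0.100000
t=1: π = [0.2100, 0.1200, 0.1600, 0.1300, 0.1800, 0.2000], E[r] = -0.1200, γ^t·E[r] = -0.108000, running G = -0.208000
t=2: π = [0.2090, 0.1300, 0.1560, 0.1330, 0.1800, 0.1920], E[r] = -0.1060, γ^t·E[r] = -0.085860, running G = -0.293860
t=3: π = [0.2079, 0.1310, 0.1540, 0.1339, 0.1808, 0.1924], E[r] = -0.1142, γ^t·E[r] = -0.083252, running G = -0.377112
t=4: π = [0.2077, 0.1312, 0.1539, 0.1339, 0.1808, 0.1926], E[r] = -0.1155, γ^t·E[r] = -0.075780, running G = -0.452891
t=5: π = [0.2077, 0.1312, 0.1539, 0.1339, 0.1807, 0.1926], E[r] = -0.1156, γ^t·E[r] = -0.068276, running G = -0.521167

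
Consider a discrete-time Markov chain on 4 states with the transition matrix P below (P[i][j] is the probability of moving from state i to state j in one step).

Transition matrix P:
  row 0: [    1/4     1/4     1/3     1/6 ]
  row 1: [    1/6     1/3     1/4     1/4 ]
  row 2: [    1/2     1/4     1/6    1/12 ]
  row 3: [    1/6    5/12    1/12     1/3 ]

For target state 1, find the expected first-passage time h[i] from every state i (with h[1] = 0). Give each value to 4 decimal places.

First-step conditioning: h[1] = 0; for i ≠ 1, h[i] = 1 + Σ_k P[i][k]·h[k].
  h[0] = 1 + 1/4·h[0] + 1/3·h[2] + 1/6·h[3]
  h[2] = 1 + 1/2·h[0] + 1/6·h[2] + 1/12·h[3]
  h[3] = 1 + 1/6·h[0] + 1/12·h[2] + 1/3·h[3]
Solving the 3×3 linear system over states ≠ 1 gives exactly h = [548/153, 0, 556/153, 436/153] (h[1] = 0 is the target).

h = [3.5817, 0.0000, 3.6340, 2.8497]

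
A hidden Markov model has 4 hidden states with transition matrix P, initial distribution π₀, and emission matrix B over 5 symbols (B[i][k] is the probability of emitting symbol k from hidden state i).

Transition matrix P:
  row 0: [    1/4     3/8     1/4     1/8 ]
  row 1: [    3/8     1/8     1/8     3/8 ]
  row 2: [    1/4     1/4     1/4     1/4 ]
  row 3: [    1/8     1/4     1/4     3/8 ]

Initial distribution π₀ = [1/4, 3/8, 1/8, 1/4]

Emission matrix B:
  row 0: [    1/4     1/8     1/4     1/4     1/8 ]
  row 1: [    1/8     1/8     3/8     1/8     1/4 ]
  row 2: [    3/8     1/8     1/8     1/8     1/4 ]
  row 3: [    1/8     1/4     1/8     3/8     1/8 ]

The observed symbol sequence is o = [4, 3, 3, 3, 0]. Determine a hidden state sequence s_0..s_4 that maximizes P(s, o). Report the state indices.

t=0: δ = [3.125e-02, 9.375e-02, 3.125e-02, 3.125e-02]  (obs o_0=4)
t=1: δ = [8.789e-03, 1.465e-03, 1.465e-03, 1.318e-02]  ψ = [1, 0, 1, 1]  (obs o_1=3)
t=2: δ = [5.493e-04, 4.120e-04, 4.120e-04, 1.854e-03]  ψ = [0, 0, 3, 3]  (obs o_2=3)
t=3: δ = [5.794e-05, 5.794e-05, 5.794e-05, 2.607e-04]  ψ = [3, 3, 3, 3]  (obs o_3=3)
t=4: δ = [8.147e-06, 8.147e-06, 2.444e-05, 1.222e-05]  ψ = [3, 3, 3, 3]  (obs o_4=0)
backtrack: best end state = 2; path = [1, 3, 3, 3, 2]

path = [1, 3, 3, 3, 2]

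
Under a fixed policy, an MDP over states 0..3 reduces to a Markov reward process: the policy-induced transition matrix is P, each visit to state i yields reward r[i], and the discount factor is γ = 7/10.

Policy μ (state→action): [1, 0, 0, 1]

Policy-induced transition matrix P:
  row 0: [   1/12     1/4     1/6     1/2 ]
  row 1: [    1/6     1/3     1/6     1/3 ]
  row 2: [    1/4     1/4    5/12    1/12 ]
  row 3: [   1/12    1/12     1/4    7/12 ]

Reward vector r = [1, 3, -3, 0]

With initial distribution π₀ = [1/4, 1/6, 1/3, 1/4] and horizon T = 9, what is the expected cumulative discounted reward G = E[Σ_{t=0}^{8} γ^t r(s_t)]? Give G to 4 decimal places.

t=0: π = [0.2500, 0.1667, 0.3333, 0.2500], E[r] = -0.2500, γ^t·E[r] = -0.250000, running G = -0.250000
t=1: π = [0.1528, 0.2222, 0.2708, 0.3542], E[r] = 0.0069, γ^t·E[r] = 0.004861, running G = -0.245139
t=2: π = [0.1470, 0.2095, 0.2639, 0.3796], E[r] = -0.0162, γ^t·E[r] = -0.007940, running G = -0.253079
t=3: π = [0.1448, 0.2042, 0.2643, 0.3868], E[r] = -0.0355, γ^t·E[r] = -0.012174, running G = -0.265253
t=4: π = [0.1444, 0.2026, 0.2650, 0.3881], E[r] = -0.0428, γ^t·E[r] = -0.010286, running G = -0.275539
t=5: π = [0.1444, 0.2022, 0.2652, 0.3882], E[r] = -0.0448, γ^t·E[r] = -0.007525, running G = -0.283064
t=6: π = [0.1444, 0.2022, 0.2653, 0.3881], E[r] = -0.0451, γ^t·E[r] = -0.005309, running G = -0.288374
t=7: π = [0.1444, 0.2022, 0.2653, 0.3881], E[r] = -0.0452, γ^t·E[r] = -0.003719, running G = -0.292092
t=8: π = [0.1444, 0.2022, 0.2653, 0.3881], E[r] = -0.0451, γ^t·E[r] = -0.002602, running G = -0.294695

G = -0.2947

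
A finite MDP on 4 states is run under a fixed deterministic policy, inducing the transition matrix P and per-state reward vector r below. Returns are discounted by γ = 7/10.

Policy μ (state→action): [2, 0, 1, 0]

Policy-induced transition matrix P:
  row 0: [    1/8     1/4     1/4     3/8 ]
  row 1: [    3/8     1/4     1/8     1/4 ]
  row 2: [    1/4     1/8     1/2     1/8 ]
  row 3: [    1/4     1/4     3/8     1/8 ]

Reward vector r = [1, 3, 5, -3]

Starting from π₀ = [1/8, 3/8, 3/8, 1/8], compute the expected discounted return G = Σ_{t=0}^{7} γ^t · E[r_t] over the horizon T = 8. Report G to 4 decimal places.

t=0: π = [0.1250, 0.3750, 0.3750, 0.1250], E[r] = 2.7500, γ^t·E[r] = 2.750000, running G = 2.750000
t=1: π = [0.2813, 0.2031, 0.3125, 0.2031], E[r] = 1.8438, γ^t·E[r] = 1.290625, running G = 4.040625
t=2: π = [0.2402, 0.2109, 0.3281, 0.2207], E[r] = 1.8516, γ^t·E[r] = 0.907266, running G = 4.947891
t=3: π = [0.2463, 0.2090, 0.3333, 0.2114], E[r] = 1.9053, γ^t·E[r] = 0.653509, running G = 5.601399
t=4: π = [0.2453, 0.2083, 0.3336, 0.2127], E[r] = 1.9003, γ^t·E[r] = 0.456269, running G = 6.057669
t=5: π = [0.2454, 0.2083, 0.3340, 0.2124], E[r] = 1.9029, γ^t·E[r] = 0.319819, running G = 6.377488
t=6: π = [0.2454, 0.2083, 0.3340, 0.2124], E[r] = 1.9030, γ^t·E[r] = 0.223883, running G = 6.601371
t=7: π = [0.2454, 0.2083, 0.3340, 0.2124], E[r] = 1.9031, γ^t·E[r] = 0.156726, running G = 6.758097

G = 6.7581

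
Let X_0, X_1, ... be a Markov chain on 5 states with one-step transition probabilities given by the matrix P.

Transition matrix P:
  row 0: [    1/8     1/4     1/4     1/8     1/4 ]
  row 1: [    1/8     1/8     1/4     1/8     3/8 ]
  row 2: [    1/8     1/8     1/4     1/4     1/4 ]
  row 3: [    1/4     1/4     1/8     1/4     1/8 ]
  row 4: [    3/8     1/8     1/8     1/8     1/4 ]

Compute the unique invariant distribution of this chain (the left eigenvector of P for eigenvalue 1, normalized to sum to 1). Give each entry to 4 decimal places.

Balance equations π_j = Σ_i π_i·P[i][j]:
  π_0 = 1/8·π_0 + 1/8·π_1 + 1/8·π_2 + 1/4·π_3 + 3/8·π_4
  π_1 = 1/4·π_0 + 1/8·π_1 + 1/8·π_2 + 1/4·π_3 + 1/8·π_4
  π_2 = 1/4·π_0 + 1/4·π_1 + 1/4·π_2 + 1/8·π_3 + 1/8·π_4
  π_3 = 1/8·π_0 + 1/8·π_1 + 1/4·π_2 + 1/4·π_3 + 1/8·π_4
  normalize: π_0 + π_1 + π_2 + π_3 + π_4 = 1
Solving the linear system gives exactly π = [866/4145, 143/829, 818/4145, 709/4145, 1037/4145].

π = [0.2089, 0.1725, 0.1973, 0.1710, 0.2502]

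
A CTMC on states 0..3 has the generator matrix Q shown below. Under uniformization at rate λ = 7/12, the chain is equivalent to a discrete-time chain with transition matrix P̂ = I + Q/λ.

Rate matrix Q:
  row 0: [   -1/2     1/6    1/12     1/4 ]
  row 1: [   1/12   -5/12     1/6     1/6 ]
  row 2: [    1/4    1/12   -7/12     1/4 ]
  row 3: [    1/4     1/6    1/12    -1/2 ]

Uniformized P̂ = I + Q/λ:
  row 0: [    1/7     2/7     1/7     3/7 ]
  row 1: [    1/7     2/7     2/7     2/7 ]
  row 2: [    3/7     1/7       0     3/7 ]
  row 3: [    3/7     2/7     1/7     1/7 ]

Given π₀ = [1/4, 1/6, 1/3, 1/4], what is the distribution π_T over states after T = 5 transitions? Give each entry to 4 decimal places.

t=0: π = [0.2500, 0.1667, 0.3333, 0.2500]
t=1: π = [0.3095, 0.2381, 0.1190, 0.3333]
t=2: π = [0.2721, 0.2687, 0.1599, 0.2993]
t=3: π = [0.2741, 0.2629, 0.1584, 0.3047]
t=4: π = [0.2752, 0.2631, 0.1578, 0.3040]
t=5: π = [0.2748, 0.2632, 0.1579, 0.3041]

π = [0.2748, 0.2632, 0.1579, 0.3041]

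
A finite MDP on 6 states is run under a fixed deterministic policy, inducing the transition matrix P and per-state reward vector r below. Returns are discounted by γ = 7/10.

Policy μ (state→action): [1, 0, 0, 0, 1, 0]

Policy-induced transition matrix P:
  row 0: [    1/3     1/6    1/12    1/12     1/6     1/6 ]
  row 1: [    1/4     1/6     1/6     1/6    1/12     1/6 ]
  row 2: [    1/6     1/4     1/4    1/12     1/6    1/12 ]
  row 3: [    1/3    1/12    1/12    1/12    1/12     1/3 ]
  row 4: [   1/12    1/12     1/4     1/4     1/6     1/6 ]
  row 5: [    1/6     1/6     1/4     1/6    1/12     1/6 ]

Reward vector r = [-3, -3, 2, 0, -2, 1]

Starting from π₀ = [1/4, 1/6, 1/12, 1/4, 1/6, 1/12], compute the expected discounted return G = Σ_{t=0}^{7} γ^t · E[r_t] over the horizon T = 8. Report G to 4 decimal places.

t=0: π = [0.2500, 0.1667, 0.0833, 0.2500, 0.1667, 0.0833], E[r] = -1.3333, γ^t·E[r] = -1.333333, running G = -1.333333
t=1: π = [0.2500, 0.1389, 0.1528, 0.1319, 0.1250, 0.2014], E[r] = -0.9097, γ^t·E[r] = -0.636806, running G = -1.970139
t=2: π = [0.2315, 0.1580, 0.1748, 0.1325, 0.1273, 0.1759], E[r] = -0.8976, γ^t·E[r] = -0.439809, running G = -2.409948
t=3: π = [0.2299, 0.1596, 0.1762, 0.1324, 0.1278, 0.1742], E[r] = -0.8975, γ^t·E[r] = -0.307833, running G = -2.717781
t=4: π = [0.2297, 0.1597, 0.1763, 0.1324, 0.1278, 0.1740], E[r] = -0.8970, γ^t·E[r] = -0.215375, running G = -2.933156
t=5: π = [0.2297, 0.1597, 0.1763, 0.1324, 0.1278, 0.1740], E[r] = -0.8970, γ^t·E[r] = -0.150752, running G = -3.083909
t=6: π = [0.2297, 0.1597, 0.1763, 0.1324, 0.1278, 0.1740], E[r] = -0.8970, γ^t·E[r] = -0.105526, running G = -3.189435
t=7: π = [0.2297, 0.1597, 0.1763, 0.1324, 0.1278, 0.1740], E[r] = -0.8970, γ^t·E[r] = -0.073868, running G = -3.263303

G = -3.2633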